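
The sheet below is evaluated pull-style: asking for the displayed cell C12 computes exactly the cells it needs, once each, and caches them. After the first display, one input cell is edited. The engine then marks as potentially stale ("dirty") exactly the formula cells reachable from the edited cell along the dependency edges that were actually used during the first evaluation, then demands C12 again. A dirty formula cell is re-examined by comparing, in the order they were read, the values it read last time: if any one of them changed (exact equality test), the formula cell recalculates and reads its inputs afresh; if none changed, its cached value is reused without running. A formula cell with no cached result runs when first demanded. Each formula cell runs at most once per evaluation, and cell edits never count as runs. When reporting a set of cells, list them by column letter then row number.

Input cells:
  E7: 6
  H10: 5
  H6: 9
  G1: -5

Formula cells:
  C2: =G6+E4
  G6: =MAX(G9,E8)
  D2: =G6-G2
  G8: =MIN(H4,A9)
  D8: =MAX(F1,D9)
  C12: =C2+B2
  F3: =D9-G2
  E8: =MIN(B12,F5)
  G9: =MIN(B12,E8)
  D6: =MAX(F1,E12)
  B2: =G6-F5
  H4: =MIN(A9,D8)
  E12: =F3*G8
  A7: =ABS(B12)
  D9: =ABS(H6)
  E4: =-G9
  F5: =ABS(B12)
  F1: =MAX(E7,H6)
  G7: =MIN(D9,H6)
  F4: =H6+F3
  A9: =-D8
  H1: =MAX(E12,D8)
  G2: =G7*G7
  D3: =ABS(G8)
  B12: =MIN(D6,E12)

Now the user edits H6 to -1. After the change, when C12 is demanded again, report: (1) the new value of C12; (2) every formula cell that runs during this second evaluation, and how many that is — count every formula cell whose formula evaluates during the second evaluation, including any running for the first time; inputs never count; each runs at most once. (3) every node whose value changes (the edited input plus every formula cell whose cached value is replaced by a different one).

First demand of the output computes:
  D9 = ABS(9) = 9
  F1 = MAX(6, 9) = 9
  D8 = MAX(9, 9) = 9
  A9 = -(9) = -9
  G7 = MIN(9, 9) = 9
  G2 = 9 * 9 = 81
  F3 = 9 - 81 = -72
  H4 = MIN(-9, 9) = -9
  G8 = MIN(-9, -9) = -9
  E12 = -72 * -9 = 648
  D6 = MAX(9, 648) = 648
  B12 = MIN(648, 648) = 648
  F5 = ABS(648) = 648
  E8 = MIN(648, 648) = 648
  G9 = MIN(648, 648) = 648
  E4 = -(648) = -648
  G6 = MAX(648, 648) = 648
  B2 = 648 - 648 = 0
  C2 = 648 + -648 = 0
  C12 = 0 + 0 = 0

After the edit, cleaning proceeds:
  D9: a read changed (H6 9->-1) — executes, giving 1.
  F1: a read changed (H6 9->-1) — executes, giving 6.
  D8: a read changed (F1 9->6; D9 9->1) — executes, giving 6.
  A9: a read changed (D8 9->6) — executes, giving -6.
  G7: a read changed (D9 9->1; H6 9->-1) — executes, giving -1.
  G2: a read changed (G7 9->-1; G7 9->-1) — executes, giving 1.
  F3: a read changed (D9 9->1; G2 81->1) — executes, giving 0.
  H4: a read changed (A9 -9->-6; D8 9->6) — executes, giving -6.
  G8: a read changed (H4 -9->-6; A9 -9->-6) — executes, giving -6.
  E12: a read changed (F3 -72->0; G8 -9->-6) — executes, giving 0.
  D6: a read changed (F1 9->6; E12 648->0) — executes, giving 6.
  B12: a read changed (D6 648->6; E12 648->0) — executes, giving 0.
  F5: a read changed (B12 648->0) — executes, giving 0.
  E8: a read changed (B12 648->0; F5 648->0) — executes, giving 0.
  G9: a read changed (B12 648->0; E8 648->0) — executes, giving 0.
  E4: a read changed (G9 648->0) — executes, giving 0.
  G6: a read changed (G9 648->0; E8 648->0) — executes, giving 0.
  B2: a read changed (G6 648->0; F5 648->0) — executes, giving 0 — identical to its old value.
  C2: a read changed (G6 648->0; E4 -648->0) — executes, giving 0 — identical to its old value.
  C12: dirty, but its reads are unchanged (C2 unchanged, B2 unchanged); cached 0 stands.

Note where the cutoff bites: C12 is checked, finds nothing changed, and keeps its cache.

Demanding C12 again yields 0.
19 formula cells run: A9, B2, B12, C2, D6, D8, D9, E4, E8, E12, F1, F3, F5, G2, G6, G7, G8, G9, H4.
The nodes whose values change: A9, B12, D6, D8, D9, E4, E8, E12, F1, F3, F5, G2, G6, G7, G8, G9, H4, H6.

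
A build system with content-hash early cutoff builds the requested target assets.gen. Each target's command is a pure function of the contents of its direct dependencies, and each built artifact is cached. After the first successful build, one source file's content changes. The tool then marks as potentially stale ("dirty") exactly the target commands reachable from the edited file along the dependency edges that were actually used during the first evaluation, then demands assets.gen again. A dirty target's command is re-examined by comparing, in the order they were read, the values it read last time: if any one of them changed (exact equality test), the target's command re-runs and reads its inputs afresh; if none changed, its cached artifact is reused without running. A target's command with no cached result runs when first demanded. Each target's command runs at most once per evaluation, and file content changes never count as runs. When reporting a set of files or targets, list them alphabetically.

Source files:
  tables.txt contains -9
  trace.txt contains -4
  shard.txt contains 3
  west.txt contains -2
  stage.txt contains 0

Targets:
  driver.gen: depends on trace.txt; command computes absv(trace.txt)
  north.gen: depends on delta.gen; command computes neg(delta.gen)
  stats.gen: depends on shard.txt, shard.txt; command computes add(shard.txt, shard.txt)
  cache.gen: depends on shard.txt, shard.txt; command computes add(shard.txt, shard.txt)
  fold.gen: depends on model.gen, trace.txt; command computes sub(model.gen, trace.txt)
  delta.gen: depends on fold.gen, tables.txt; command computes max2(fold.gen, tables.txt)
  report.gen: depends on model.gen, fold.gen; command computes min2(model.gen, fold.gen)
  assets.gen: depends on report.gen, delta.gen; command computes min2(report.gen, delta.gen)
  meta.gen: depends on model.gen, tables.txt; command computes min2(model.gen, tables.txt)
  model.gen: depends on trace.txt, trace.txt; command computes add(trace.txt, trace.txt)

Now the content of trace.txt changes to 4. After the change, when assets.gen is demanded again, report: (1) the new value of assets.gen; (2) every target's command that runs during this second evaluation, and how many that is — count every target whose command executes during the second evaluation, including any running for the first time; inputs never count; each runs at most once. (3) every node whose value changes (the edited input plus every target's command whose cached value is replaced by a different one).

First evaluation (everything demanded from the output):
  model.gen = add(-4, -4) = -8
  fold.gen = sub(-8, -4) = -4
  delta.gen = max2(-4, -9) = -4
  report.gen = min2(-8, -4) = -8
  assets.gen = min2(-8, -4) = -8

Propagation after the edit:
  model.gen: runs — trace.txt -4->4; trace.txt -4->4; result 8.
  fold.gen: runs — model.gen -8->8; trace.txt -4->4; result 4.
  delta.gen: runs — fold.gen -4->4; result 4.
  report.gen: runs — model.gen -8->8; fold.gen -4->4; result 4.
  assets.gen: runs — report.gen -8->4; delta.gen -4->4; result 4.

New value of assets.gen: 4.
Target commands that run: assets.gen, delta.gen, fold.gen, model.gen, report.gen — 5 in total.
Values that change: assets.gen, delta.gen, fold.gen, model.gen, report.gen, trace.txt.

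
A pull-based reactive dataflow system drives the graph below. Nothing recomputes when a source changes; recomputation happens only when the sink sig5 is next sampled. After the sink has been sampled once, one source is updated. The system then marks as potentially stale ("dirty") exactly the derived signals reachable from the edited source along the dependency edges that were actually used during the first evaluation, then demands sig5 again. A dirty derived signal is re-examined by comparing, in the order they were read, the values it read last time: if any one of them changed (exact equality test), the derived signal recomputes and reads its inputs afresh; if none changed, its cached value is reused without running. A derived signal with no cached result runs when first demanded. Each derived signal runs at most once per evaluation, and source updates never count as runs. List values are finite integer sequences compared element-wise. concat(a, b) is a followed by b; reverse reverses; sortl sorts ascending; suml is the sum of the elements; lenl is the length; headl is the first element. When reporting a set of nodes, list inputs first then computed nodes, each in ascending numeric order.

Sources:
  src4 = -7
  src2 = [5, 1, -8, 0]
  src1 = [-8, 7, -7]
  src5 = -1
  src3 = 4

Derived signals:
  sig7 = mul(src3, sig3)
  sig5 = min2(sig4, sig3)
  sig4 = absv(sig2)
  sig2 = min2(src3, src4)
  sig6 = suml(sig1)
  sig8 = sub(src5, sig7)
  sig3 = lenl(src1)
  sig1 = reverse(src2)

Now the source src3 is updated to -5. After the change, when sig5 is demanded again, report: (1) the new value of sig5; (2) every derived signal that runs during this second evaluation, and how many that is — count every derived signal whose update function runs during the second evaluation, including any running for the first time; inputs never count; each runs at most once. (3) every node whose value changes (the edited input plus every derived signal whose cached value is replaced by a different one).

First evaluation (everything demanded from the output):
  sig2 = min2(4, -7) = -7
  sig3 = lenl([-8, 7, -7]) = 3
  sig4 = absv(-7) = 7
  sig5 = min2(7, 3) = 3

Propagation after the edit:
  sig2: runs — src3 4->-5; result -7 (same value as before).
  sig4: checked — values it read are unchanged (sig2 unchanged); reused cached 7 without running.
  sig5: checked — values it read are unchanged (sig4 unchanged, sig3 unchanged); reused cached 3 without running.

Key observation: the change is absorbed at sig2 — it re-runs but produces the same value, and the output's value is unchanged.

New value of sig5: 3.
Derived signals that run: sig2 — 1 in total.
Values that change: src3.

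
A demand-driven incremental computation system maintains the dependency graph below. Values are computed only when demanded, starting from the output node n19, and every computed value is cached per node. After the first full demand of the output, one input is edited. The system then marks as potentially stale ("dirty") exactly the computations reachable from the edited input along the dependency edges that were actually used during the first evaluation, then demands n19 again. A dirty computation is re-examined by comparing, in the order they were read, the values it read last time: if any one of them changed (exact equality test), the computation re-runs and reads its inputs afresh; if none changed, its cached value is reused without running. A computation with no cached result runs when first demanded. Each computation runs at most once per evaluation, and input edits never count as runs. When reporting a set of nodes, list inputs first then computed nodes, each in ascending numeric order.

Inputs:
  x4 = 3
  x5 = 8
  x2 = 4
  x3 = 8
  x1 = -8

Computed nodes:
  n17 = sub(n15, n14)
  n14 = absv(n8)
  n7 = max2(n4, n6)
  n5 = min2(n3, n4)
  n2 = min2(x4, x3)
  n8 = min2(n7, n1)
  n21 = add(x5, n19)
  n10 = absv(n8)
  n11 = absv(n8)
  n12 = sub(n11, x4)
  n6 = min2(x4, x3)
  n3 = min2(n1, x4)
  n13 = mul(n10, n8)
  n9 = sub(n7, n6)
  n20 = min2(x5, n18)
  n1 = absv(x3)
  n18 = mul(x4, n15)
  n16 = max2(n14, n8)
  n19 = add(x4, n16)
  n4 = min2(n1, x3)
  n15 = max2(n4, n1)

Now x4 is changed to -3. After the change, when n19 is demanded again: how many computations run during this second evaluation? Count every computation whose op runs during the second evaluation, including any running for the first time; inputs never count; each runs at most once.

First evaluation (everything demanded from the output):
  n1 = absv(8) = 8
  n4 = min2(8, 8) = 8
  n6 = min2(3, 8) = 3
  n7 = max2(8, 3) = 8
  n8 = min2(8, 8) = 8
  n14 = absv(8) = 8
  n16 = max2(8, 8) = 8
  n19 = add(3, 8) = 11

Propagation after the edit:
  n6: runs — x4 3->-3; result -3.
  n7: runs — n6 3->-3; result 8 (same value as before).
  n8: checked — values it read are unchanged (n7 unchanged, n1 unchanged); reused cached 8 without running.
  n14: checked — values it read are unchanged (n8 unchanged); reused cached 8 without running.
  n16: checked — values it read are unchanged (n14 unchanged, n8 unchanged); reused cached 8 without running.
  n19: runs — x4 3->-3; result 5.

Key observation: the cutoff stops propagation at n8 — its inputs' values are unchanged, so it reuses its cache.

Computations that run: n6, n7, n19 — 3 in total.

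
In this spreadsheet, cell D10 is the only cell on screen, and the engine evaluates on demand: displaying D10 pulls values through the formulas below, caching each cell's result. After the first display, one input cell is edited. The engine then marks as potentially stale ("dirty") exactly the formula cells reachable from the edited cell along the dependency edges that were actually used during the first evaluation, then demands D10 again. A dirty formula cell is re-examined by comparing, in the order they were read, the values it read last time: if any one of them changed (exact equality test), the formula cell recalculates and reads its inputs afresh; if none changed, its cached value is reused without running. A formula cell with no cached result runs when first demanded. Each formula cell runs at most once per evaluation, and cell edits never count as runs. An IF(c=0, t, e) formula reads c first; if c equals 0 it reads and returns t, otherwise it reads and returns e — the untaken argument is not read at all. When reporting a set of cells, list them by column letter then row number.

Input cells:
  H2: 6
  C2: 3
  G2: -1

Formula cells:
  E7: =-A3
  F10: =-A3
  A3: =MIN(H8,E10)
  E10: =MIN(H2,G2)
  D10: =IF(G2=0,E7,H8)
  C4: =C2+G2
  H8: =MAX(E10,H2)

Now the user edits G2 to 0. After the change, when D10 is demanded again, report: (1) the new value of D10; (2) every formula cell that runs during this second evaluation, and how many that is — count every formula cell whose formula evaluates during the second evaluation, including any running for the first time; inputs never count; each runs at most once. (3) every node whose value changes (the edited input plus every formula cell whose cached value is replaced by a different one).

Initial pass — values computed on the first demand:
  E10 = MIN(6, -1) = -1
  H8 = MAX(-1, 6) = 6
  D10 = IF(G2=0: G2=-1 -> else branch H8) = 6

Second demand — change propagation:
  E10: re-runs because G2 -1->0; new result 0.
  H8: re-runs because E10 -1->0; new result 6 (unchanged).
  A3: newly demanded (no cache) — executes and yields 0.
  E7: newly demanded (no cache) — executes and yields 0.
  D10: re-runs because G2 -1->0; new result 0.

The important point: the flipped condition pulls in fresh nodes; A3, E7 run for the first time.

D10 now evaluates to 0.
Run set: A3, D10, E7, E10, H8 (5 run).
Changed values: D10, E10, G2.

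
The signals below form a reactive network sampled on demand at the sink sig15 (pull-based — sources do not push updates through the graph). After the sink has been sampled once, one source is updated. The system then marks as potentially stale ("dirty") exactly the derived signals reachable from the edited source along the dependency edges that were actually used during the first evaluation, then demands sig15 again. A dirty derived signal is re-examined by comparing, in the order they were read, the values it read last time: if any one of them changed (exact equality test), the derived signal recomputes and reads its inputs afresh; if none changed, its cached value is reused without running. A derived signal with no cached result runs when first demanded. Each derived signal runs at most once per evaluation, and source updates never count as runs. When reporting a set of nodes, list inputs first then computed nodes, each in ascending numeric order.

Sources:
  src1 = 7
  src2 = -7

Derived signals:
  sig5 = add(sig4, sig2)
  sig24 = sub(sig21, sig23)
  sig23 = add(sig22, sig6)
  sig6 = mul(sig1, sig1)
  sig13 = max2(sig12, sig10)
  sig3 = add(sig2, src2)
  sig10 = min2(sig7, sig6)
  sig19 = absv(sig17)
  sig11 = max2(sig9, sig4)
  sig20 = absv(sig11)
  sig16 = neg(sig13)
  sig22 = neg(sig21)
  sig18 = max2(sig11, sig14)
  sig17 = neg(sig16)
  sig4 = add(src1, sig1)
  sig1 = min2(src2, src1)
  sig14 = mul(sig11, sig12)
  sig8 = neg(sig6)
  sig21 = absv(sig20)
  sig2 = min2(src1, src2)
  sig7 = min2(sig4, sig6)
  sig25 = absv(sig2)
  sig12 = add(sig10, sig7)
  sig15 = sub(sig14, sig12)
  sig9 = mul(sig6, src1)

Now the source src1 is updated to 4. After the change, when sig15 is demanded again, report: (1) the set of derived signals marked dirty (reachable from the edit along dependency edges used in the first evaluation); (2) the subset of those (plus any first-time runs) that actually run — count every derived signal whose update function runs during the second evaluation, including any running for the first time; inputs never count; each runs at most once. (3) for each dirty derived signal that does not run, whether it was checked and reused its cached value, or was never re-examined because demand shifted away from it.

Dirty set: sig1, sig4, sig6, sig7, sig9, sig10, sig11, sig12, sig14, sig15.
Run set: sig1, sig4, sig7, sig9, sig10, sig11, sig12, sig14, sig15 (9 run).
Re-examined without running (cache reused): sig6.
The important point: at sig6 every value read last time is unchanged, so the dirty flag clears without a run.

Initial pass — values computed on the first demand:
  sig1 = min2(-7, 7) = -7
  sig4 = add(7, -7) = 0
  sig6 = mul(-7, -7) = 49
  sig7 = min2(0, 49) = 0
  sig9 = mul(49, 7) = 343
  sig10 = min2(0, 49) = 0
  sig11 = max2(343, 0) = 343
  sig12 = add(0, 0) = 0
  sig14 = mul(343, 0) = 0
  sig15 = sub(0, 0) = 0

Second demand — change propagation:
  sig1: re-runs because src1 7->4; new result -7 (unchanged).
  sig4: re-runs because src1 7->4; new result -3.
  sig6: re-examined; everything it read last time is the same (sig1 unchanged, sig1 unchanged) — cache 49 kept, no run.
  sig7: re-runs because sig4 0->-3; new result -3.
  sig9: re-runs because src1 7->4; new result 196.
  sig10: re-runs because sig7 0->-3; new result -3.
  sig11: re-runs because sig9 343->196; sig4 0->-3; new result 196.
  sig12: re-runs because sig10 0->-3; sig7 0->-3; new result -6.
  sig14: re-runs because sig11 343->196; sig12 0->-6; new result -1176.
  sig15: re-runs because sig14 0->-1176; sig12 0->-6; new result -1170.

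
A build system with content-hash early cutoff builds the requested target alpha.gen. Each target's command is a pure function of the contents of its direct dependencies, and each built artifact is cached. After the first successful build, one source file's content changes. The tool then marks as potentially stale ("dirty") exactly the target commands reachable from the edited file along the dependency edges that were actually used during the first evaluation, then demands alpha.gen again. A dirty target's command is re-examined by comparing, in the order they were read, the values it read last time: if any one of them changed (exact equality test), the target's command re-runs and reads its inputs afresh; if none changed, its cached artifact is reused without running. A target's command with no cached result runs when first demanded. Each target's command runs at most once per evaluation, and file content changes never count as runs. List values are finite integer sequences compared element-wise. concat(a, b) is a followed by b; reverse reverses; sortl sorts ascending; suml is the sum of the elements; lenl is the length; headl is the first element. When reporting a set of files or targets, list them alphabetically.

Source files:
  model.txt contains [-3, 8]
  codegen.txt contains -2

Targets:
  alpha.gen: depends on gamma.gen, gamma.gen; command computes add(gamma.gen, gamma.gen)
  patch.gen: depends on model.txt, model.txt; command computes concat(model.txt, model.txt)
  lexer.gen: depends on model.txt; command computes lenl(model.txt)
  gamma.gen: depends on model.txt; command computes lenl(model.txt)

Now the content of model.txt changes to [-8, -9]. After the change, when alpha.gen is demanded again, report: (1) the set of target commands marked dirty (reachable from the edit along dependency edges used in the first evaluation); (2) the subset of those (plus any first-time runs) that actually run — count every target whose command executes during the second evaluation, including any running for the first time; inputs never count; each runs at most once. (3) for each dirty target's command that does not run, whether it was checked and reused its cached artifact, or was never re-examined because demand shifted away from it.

Marked dirty: alpha.gen, gamma.gen.
Target commands that run: gamma.gen — 1 in total.
Checked but reused from cache: alpha.gen.
Key observation: the change is absorbed at gamma.gen — it re-runs but produces the same value, and the output's value is unchanged.

First evaluation (everything demanded from the output):
  gamma.gen = lenl([-3, 8]) = 2
  alpha.gen = add(2, 2) = 4

Propagation after the edit:
  gamma.gen: runs — model.txt [-3, 8]->[-8, -9]; result 2 (same value as before).
  alpha.gen: checked — values it read are unchanged (gamma.gen unchanged, gamma.gen unchanged); reused cached 4 without running.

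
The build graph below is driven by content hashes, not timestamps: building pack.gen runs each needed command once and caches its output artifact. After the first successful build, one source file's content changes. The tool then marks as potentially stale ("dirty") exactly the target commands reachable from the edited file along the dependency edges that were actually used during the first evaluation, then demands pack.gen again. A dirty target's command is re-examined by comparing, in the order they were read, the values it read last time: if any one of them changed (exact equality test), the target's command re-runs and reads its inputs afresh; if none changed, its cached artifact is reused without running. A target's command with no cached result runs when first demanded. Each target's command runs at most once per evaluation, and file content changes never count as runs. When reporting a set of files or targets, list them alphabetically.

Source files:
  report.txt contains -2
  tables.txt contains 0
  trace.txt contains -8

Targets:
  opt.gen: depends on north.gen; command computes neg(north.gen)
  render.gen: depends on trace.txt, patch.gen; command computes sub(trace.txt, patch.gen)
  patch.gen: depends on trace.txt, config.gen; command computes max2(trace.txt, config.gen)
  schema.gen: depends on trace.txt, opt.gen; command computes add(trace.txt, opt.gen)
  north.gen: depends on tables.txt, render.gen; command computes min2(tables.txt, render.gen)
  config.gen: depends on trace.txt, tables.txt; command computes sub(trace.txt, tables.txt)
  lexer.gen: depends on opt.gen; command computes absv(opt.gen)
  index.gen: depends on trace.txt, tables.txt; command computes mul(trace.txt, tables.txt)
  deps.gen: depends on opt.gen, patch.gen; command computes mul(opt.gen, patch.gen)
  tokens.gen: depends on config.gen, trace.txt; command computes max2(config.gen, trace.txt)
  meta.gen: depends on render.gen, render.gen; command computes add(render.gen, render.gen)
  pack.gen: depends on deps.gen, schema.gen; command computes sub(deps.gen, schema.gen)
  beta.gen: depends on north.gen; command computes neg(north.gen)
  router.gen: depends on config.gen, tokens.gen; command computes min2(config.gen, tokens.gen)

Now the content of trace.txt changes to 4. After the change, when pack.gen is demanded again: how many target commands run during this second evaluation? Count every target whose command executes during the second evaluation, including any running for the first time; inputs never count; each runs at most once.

Initial pass — values computed on the first demand:
  config.gen = sub(-8, 0) = -8
  patch.gen = max2(-8, -8) = -8
  render.gen = sub(-8, -8) = 0
  north.gen = min2(0, 0) = 0
  opt.gen = neg(0) = 0
  deps.gen = mul(0, -8) = 0
  schema.gen = add(-8, 0) = -8
  pack.gen = sub(0, -8) = 8

Second demand — change propagation:
  config.gen: re-runs because trace.txt -8->4; new result 4.
  patch.gen: re-runs because trace.txt -8->4; config.gen -8->4; new result 4.
  render.gen: re-runs because trace.txt -8->4; patch.gen -8->4; new result 0 (unchanged).
  north.gen: re-examined; everything it read last time is the same (tables.txt unchanged, render.gen unchanged) — cache 0 kept, no run.
  opt.gen: re-examined; everything it read last time is the same (north.gen unchanged) — cache 0 kept, no run.
  deps.gen: re-runs because patch.gen -8->4; new result 0 (unchanged).
  schema.gen: re-runs because trace.txt -8->4; new result 4.
  pack.gen: re-runs because schema.gen -8->4; new result -4.

The important point: at north.gen every value read last time is unchanged, so the dirty flag clears without a run.

Run set: config.gen, deps.gen, pack.gen, patch.gen, render.gen, schema.gen (6 run).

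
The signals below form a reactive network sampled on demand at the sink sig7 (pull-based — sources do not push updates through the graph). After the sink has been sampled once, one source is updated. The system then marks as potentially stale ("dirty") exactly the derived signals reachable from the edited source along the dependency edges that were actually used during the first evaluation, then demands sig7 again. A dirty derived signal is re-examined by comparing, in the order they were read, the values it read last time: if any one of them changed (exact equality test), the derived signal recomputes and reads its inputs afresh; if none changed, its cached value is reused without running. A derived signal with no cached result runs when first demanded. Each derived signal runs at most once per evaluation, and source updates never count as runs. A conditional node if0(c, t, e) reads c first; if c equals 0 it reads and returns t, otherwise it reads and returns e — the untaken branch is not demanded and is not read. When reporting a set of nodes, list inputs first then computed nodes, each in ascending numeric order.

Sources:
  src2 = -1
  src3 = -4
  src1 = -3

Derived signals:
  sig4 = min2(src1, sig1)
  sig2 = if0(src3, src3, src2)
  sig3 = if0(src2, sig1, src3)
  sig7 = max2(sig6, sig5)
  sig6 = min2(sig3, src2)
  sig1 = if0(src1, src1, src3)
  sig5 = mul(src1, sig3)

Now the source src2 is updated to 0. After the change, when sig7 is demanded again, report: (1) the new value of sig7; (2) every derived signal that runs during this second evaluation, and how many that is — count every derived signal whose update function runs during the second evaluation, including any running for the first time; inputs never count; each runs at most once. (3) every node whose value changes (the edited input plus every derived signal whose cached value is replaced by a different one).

sig7 now evaluates to 12.
Run set: sig1, sig3, sig6 (3 run).
Changed values: src2.
The important point: the flipped condition pulls in fresh nodes; sig1 runs for the first time.

Initial pass — values computed on the first demand:
  sig3 = if0(src2=-1 -> else branch src3) = -4
  sig5 = mul(-3, -4) = 12
  sig6 = min2(-4, -1) = -4
  sig7 = max2(-4, 12) = 12

Second demand — change propagation:
  sig1: newly demanded (no cache) — executes and yields -4.
  sig3: re-runs because src2 -1->0; new result -4 (unchanged).
  sig5: re-examined; everything it read last time is the same (src1 unchanged, sig3 unchanged) — cache 12 kept, no run.
  sig6: re-runs because src2 -1->0; new result -4 (unchanged).
  sig7: re-examined; everything it read last time is the same (sig6 unchanged, sig5 unchanged) — cache 12 kept, no run.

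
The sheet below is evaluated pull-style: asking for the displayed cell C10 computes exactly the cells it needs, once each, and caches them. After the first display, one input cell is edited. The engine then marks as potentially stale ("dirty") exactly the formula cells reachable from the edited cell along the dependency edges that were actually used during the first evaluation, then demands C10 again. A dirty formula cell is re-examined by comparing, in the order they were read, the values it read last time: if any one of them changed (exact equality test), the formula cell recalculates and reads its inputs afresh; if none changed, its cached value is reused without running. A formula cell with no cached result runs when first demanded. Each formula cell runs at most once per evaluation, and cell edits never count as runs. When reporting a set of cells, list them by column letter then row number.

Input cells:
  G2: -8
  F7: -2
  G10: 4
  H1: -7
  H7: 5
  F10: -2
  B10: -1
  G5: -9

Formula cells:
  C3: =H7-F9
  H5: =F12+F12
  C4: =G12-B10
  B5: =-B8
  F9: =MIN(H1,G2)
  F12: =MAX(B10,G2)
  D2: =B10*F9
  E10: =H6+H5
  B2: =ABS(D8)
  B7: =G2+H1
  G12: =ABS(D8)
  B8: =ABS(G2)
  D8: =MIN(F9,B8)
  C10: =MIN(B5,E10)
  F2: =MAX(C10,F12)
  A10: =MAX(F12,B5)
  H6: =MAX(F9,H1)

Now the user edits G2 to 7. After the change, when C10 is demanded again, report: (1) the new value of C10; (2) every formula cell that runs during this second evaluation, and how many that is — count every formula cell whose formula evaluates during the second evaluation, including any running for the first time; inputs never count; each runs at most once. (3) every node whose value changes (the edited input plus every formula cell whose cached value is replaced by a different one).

First demand of the output computes:
  B8 = ABS(-8) = 8
  B5 = -(8) = -8
  F9 = MIN(-7, -8) = -8
  F12 = MAX(-1, -8) = -1
  H5 = -1 + -1 = -2
  H6 = MAX(-8, -7) = -7
  E10 = -7 + -2 = -9
  C10 = MIN(-8, -9) = -9

After the edit, cleaning proceeds:
  B8: a read changed (G2 -8->7) — executes, giving 7.
  B5: a read changed (B8 8->7) — executes, giving -7.
  F9: a read changed (G2 -8->7) — executes, giving -7.
  F12: a read changed (G2 -8->7) — executes, giving 7.
  H5: a read changed (F12 -1->7; F12 -1->7) — executes, giving 14.
  H6: a read changed (F9 -8->-7) — executes, giving -7 — identical to its old value.
  E10: a read changed (H5 -2->14) — executes, giving 7.
  C10: a read changed (B5 -8->-7; E10 -9->7) — executes, giving -7.

Demanding C10 again yields -7.
8 formula cells run: B5, B8, C10, E10, F9, F12, H5, H6.
The nodes whose values change: B5, B8, C10, E10, F9, F12, G2, H5.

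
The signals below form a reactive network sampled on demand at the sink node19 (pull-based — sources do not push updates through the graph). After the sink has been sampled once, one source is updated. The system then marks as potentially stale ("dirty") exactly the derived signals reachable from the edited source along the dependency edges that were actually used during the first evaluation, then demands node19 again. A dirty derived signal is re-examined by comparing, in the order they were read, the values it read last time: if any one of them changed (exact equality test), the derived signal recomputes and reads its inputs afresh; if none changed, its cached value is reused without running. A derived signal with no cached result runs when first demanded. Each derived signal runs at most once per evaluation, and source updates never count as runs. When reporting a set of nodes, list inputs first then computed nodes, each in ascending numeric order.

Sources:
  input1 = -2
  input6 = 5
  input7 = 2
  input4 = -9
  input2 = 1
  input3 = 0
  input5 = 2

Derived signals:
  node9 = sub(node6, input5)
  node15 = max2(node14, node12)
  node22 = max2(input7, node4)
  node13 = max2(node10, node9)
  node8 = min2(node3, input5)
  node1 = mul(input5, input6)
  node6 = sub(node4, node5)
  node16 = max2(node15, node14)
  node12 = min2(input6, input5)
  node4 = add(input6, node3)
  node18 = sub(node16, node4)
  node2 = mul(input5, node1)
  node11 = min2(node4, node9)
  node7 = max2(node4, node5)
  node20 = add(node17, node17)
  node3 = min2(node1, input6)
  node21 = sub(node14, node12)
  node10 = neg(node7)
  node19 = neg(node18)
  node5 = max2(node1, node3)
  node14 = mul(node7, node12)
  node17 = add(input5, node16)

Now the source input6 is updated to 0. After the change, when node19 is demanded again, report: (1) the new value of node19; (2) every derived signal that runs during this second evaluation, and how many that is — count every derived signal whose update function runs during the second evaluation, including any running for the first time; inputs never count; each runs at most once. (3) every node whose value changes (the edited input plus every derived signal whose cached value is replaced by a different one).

Initial pass — values computed on the first demand:
  node1 = mul(2, 5) = 10
  node3 = min2(10, 5) = 5
  node4 = add(5, 5) = 10
  node5 = max2(10, 5) = 10
  node7 = max2(10, 10) = 10
  node12 = min2(5, 2) = 2
  node14 = mul(10, 2) = 20
  node15 = max2(20, 2) = 20
  node16 = max2(20, 20) = 20
  node18 = sub(20, 10) = 10
  node19 = neg(10) = -10

Second demand — change propagation:
  node1: re-runs because input6 5->0; new result 0.
  node3: re-runs because node1 10->0; input6 5->0; new result 0.
  node4: re-runs because input6 5->0; node3 5->0; new result 0.
  node5: re-runs because node1 10->0; node3 5->0; new result 0.
  node7: re-runs because node4 10->0; node5 10->0; new result 0.
  node12: re-runs because input6 5->0; new result 0.
  node14: re-runs because node7 10->0; node12 2->0; new result 0.
  node15: re-runs because node14 20->0; node12 2->0; new result 0.
  node16: re-runs because node15 20->0; node14 20->0; new result 0.
  node18: re-runs because node16 20->0; node4 10->0; new result 0.
  node19: re-runs because node18 10->0; new result 0.

node19 now evaluates to 0.
Run set: node1, node3, node4, node5, node7, node12, node14, node15, node16, node18, node19 (11 run).
Changed values: input6, node1, node3, node4, node5, node7, node12, node14, node15, node16, node18, node19.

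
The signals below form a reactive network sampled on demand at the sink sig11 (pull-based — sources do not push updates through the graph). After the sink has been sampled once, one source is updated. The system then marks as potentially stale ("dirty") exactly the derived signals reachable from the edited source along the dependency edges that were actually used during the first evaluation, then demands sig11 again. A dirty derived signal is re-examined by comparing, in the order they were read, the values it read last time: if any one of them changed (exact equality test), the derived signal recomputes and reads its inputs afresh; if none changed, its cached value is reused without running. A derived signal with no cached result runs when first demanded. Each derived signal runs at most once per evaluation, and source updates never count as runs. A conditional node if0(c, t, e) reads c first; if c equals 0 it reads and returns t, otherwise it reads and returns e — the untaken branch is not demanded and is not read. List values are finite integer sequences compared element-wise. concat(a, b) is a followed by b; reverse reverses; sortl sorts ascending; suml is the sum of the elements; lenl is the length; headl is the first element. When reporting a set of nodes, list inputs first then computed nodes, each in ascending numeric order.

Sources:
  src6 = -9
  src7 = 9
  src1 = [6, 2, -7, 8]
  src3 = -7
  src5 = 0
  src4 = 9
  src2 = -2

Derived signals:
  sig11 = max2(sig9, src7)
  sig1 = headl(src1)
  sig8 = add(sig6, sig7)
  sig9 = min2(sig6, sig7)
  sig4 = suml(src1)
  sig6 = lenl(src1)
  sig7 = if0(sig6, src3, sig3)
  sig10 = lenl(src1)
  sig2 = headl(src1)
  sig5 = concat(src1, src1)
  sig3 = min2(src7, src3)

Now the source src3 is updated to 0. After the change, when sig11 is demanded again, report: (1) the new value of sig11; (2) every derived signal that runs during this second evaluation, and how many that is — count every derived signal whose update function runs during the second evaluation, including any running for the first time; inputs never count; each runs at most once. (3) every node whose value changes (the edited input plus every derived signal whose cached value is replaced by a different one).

Initial pass — values computed on the first demand:
  sig3 = min2(9, -7) = -7
  sig6 = lenl([6, 2, -7, 8]) = 4
  sig7 = if0(sig6=4 -> else branch sig3) = -7
  sig9 = min2(4, -7) = -7
  sig11 = max2(-7, 9) = 9

Second demand — change propagation:
  sig3: re-runs because src3 -7->0; new result 0.
  sig7: re-runs because sig3 -7->0; new result 0.
  sig9: re-runs because sig7 -7->0; new result 0.
  sig11: re-runs because sig9 -7->0; new result 9 (unchanged).

sig11 now evaluates to 9.
Run set: sig3, sig7, sig9, sig11 (4 run).
Changed values: src3, sig3, sig7, sig9.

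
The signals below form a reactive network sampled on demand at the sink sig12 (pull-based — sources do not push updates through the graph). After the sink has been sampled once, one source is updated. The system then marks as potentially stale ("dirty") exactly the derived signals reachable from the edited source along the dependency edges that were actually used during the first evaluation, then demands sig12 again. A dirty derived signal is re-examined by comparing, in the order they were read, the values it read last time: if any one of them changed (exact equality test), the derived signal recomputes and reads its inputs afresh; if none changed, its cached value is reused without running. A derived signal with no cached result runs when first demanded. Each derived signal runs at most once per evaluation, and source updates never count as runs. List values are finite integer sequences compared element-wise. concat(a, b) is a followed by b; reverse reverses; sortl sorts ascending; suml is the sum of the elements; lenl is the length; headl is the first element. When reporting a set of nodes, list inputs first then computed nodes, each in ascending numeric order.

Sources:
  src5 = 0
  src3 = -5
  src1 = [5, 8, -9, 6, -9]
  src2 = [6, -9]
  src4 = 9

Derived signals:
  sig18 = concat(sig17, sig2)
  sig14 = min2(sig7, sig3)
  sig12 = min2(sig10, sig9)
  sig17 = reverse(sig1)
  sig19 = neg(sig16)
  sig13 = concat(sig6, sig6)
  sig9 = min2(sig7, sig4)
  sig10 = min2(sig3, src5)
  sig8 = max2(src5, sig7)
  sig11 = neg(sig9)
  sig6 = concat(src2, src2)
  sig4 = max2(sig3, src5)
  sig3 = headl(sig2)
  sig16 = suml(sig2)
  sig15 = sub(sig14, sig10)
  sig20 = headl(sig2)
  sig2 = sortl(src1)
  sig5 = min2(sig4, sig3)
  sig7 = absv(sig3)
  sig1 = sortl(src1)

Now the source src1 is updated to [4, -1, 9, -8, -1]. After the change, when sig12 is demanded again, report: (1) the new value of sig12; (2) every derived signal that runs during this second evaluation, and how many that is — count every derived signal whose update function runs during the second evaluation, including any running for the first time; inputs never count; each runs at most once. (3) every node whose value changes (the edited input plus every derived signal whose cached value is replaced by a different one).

sig12 now evaluates to -8.
Run set: sig2, sig3, sig4, sig7, sig9, sig10, sig12 (7 run).
Changed values: src1, sig2, sig3, sig7, sig10, sig12.

Initial pass — values computed on the first demand:
  sig2 = sortl([5, 8, -9, 6, -9]) = [-9, -9, 5, 6, 8]
  sig3 = headl([-9, -9, 5, 6, 8]) = -9
  sig4 = max2(-9, 0) = 0
  sig7 = absv(-9) = 9
  sig9 = min2(9, 0) = 0
  sig10 = min2(-9, 0) = -9
  sig12 = min2(-9, 0) = -9

Second demand — change propagation:
  sig2: re-runs because src1 [5, 8, -9, 6, -9]->[4, -1, 9, -8, -1]; new result [-8, -1, -1, 4, 9].
  sig3: re-runs because sig2 [-9, -9, 5, 6, 8]->[-8, -1, -1, 4, 9]; new result -8.
  sig4: re-runs because sig3 -9->-8; new result 0 (unchanged).
  sig7: re-runs because sig3 -9->-8; new result 8.
  sig9: re-runs because sig7 9->8; new result 0 (unchanged).
  sig10: re-runs because sig3 -9->-8; new result -8.
  sig12: re-runs because sig10 -9->-8; new result -8.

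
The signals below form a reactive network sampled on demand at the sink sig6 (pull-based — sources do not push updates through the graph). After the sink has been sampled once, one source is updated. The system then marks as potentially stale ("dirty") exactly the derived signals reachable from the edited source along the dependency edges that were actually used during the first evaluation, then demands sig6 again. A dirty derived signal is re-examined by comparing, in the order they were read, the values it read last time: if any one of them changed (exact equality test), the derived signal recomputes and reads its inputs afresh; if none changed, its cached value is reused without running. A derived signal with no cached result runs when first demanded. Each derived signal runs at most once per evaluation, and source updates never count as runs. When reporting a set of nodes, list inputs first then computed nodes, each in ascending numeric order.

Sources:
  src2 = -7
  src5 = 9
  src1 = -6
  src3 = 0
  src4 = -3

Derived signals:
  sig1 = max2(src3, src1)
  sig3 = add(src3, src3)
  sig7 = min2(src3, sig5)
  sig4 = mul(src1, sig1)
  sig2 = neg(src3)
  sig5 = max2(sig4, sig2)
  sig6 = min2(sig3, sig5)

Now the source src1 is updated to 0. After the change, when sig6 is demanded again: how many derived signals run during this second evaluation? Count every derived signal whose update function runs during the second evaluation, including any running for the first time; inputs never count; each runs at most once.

Run set: sig1, sig4 (2 run).
The important point: at sig5 every value read last time is unchanged, so the dirty flag clears without a run.

Initial pass — values computed on the first demand:
  sig1 = max2(0, -6) = 0
  sig2 = neg(0) = 0
  sig3 = add(0, 0) = 0
  sig4 = mul(-6, 0) = 0
  sig5 = max2(0, 0) = 0
  sig6 = min2(0, 0) = 0

Second demand — change propagation:
  sig1: re-runs because src1 -6->0; new result 0 (unchanged).
  sig4: re-runs because src1 -6->0; new result 0 (unchanged).
  sig5: re-examined; everything it read last time is the same (sig4 unchanged, sig2 unchanged) — cache 0 kept, no run.
  sig6: re-examined; everything it read last time is the same (sig3 unchanged, sig5 unchanged) — cache 0 kept, no run.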